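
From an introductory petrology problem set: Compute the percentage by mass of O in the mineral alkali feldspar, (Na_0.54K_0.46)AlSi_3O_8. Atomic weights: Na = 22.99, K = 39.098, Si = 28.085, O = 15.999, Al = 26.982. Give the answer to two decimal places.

Formula mass = 0.54×22.99 + 0.46×39.098 + 1×26.982 + 3×28.085 + 8×15.999 = 269.629 g/mol, of which 127.992 g is O.
So O makes up 127.992/269.629 = 0.4747 of the mass, i.e. 47.47%.

47.47 weight percent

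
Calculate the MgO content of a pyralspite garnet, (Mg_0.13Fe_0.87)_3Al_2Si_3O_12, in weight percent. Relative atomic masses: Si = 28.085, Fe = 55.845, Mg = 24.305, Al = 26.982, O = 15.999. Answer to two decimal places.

Molar mass of (Mg_0.13Fe_0.87)_3Al_2Si_3O_12 = 0.39×24.305 + 2.61×55.845 + 2×26.982 + 3×28.085 + 12×15.999 = 485.441 g/mol.
Each formula unit contains 0.39 Mg, equivalent to 0.39/1 = 0.3900 mol MgO.
M(MgO) = 1×24.305 + 1×15.999 = 40.304 g/mol.
Mass of MgO per formula unit = 0.3900 × 40.304 = 15.719 g.
MgO wt% = 15.719 / 485.441 × 100 = 3.24%.

3.24 wt%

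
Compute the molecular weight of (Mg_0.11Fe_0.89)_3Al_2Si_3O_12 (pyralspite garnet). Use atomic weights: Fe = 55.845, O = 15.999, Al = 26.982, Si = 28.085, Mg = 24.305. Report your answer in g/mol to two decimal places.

487.33 g/mol

M = 0.33×24.305 + 2.67×55.845 + 2×26.982 + 3×28.085 + 12×15.999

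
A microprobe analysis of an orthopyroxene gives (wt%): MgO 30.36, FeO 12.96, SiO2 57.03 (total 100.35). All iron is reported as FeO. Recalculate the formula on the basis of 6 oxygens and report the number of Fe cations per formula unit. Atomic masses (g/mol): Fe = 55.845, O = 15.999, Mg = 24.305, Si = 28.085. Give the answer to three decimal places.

30.36 wt% MgO ÷ 40.304 g/mol = 0.75328 mol, giving 0.75328 Mg and 0.75328 O.
12.96 wt% FeO ÷ 71.844 g/mol = 0.18039 mol, giving 0.18039 Fe and 0.18039 O.
57.03 wt% SiO2 ÷ 60.083 g/mol = 0.94919 mol, giving 0.94919 Si and 1.89838 O.
Oxygen sums to 2.83205; scaling by 6/2.83205 = 2.11861 puts the formula on 6 O.
Fe: 0.18039 × 2.11861 = 0.382 atoms per formula unit.

0.382 Fe apfu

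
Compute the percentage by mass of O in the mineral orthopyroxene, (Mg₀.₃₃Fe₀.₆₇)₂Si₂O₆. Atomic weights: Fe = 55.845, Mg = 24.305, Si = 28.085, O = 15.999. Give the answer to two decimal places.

39.50 mass %

M((Mg₀.₃₃Fe₀.₆₇)₂Si₂O₆) = 243.038 g/mol.
O contributes 6 × 15.999 = 95.994 g per mole.
95.994/243.038 = 0.3950 → 39.50%.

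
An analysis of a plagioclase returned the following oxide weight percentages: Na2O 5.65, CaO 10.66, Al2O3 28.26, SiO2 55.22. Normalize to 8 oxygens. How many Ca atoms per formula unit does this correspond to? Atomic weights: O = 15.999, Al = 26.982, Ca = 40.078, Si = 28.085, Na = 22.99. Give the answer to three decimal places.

5.65 wt% Na2O ÷ 61.979 g/mol = 0.09116 mol, giving 0.18232 Na and 0.09116 O.
10.66 wt% CaO ÷ 56.077 g/mol = 0.19010 mol, giving 0.19010 Ca and 0.19010 O.
28.26 wt% Al2O3 ÷ 101.961 g/mol = 0.27716 mol, giving 0.55432 Al and 0.83148 O.
55.22 wt% SiO2 ÷ 60.083 g/mol = 0.91906 mol, giving 0.91906 Si and 1.83812 O.
Oxygen sums to 2.95086; scaling by 8/2.95086 = 2.71107 puts the formula on 8 O.
Ca: 0.19010 × 2.71107 = 0.515 atoms per formula unit.

0.515 Ca apfu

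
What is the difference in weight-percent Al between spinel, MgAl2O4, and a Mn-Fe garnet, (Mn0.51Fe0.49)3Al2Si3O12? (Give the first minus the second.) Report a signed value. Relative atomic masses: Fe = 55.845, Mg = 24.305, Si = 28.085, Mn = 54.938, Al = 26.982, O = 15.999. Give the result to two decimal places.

27.06 percentage points

Al in MgAl2O4: molar mass 142.265 g/mol; 2×26.982 = 53.964 g → 37.93 wt%.
Al in (Mn0.51Fe0.49)3Al2Si3O12: molar mass 496.354 g/mol; 2×26.982 = 53.964 g → 10.87 wt%.
Difference = 37.93 − 10.87 = 27.06 percentage points.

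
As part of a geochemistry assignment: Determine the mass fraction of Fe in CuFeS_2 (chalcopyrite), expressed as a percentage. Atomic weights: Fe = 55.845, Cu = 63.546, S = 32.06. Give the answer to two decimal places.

Formula mass = 1×63.546 + 1×55.845 + 2×32.06 = 183.511 g/mol, of which 55.845 g is Fe.
So Fe makes up 55.845/183.511 = 0.3043 of the mass, i.e. 30.43%.

30.43 weight percent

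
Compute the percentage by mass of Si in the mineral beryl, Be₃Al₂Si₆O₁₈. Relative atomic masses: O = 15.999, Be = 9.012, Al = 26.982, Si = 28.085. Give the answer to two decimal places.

31.35 mass %

Molar mass of Be₃Al₂Si₆O₁₈: 3·9.012 + 2·26.982 + 6·28.085 + 18·15.999 = 537.492 g/mol.
Mass of Si per formula unit: 6 × 28.085 = 168.510 g.
Weight fraction Si = 168.510 / 537.492 = 0.3135.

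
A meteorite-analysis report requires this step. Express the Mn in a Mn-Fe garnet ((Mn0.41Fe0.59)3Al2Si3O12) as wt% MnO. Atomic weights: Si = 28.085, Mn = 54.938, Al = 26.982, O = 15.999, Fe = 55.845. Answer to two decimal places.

Formula mass = 496.626 g/mol.
1.23 Mn → 1.2300 mol MnO per formula unit; M(MnO) = 70.937, so MnO mass = 87.253 g.
87.253/496.626 × 100 = 17.57 wt%.

17.57 wt%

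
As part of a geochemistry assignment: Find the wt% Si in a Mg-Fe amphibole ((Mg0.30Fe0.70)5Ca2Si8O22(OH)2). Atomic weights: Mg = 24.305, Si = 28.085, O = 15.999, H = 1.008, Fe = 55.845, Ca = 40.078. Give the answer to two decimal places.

24.35 mass %

Molar mass of (Mg0.30Fe0.70)5Ca2Si8O22(OH)2: 1.50*24.305 + 3.50*55.845 + 2*40.078 + 8*28.085 + 24*15.999 + 2*1.008 = 922.743 g/mol.
Mass of Si per formula unit: 8 × 28.085 = 224.680 g.
Weight fraction Si = 224.680 / 922.743 = 0.2435.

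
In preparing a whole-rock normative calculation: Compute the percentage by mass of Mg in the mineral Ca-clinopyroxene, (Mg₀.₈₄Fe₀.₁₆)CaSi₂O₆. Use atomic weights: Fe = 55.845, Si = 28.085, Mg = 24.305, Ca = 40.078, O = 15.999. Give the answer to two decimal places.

M((Mg₀.₈₄Fe₀.₁₆)CaSi₂O₆) = 221.593 g/mol.
Mg contributes 0.84 × 24.305 = 20.416 g per mole.
20.416/221.593 = 0.0921 → 9.21%.

9.21 weight percent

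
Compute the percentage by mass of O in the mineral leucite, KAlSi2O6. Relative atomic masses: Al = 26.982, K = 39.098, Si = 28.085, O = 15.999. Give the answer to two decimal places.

43.98 weight percent

Molar mass of KAlSi2O6: 1×39.098 + 1×26.982 + 2×28.085 + 6×15.999 = 218.244 g/mol.
Mass of O per formula unit: 6 × 15.999 = 95.994 g.
Weight fraction O = 95.994 / 218.244 = 0.4398.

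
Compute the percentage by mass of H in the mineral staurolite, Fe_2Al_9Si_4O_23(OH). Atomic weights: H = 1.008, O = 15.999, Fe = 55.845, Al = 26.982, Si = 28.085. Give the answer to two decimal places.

0.12 weight percent

M(Fe_2Al_9Si_4O_23(OH)) = 851.852 g/mol.
H contributes 1 × 1.008 = 1.008 g per mole.
1.008/851.852 = 0.0012 → 0.12%.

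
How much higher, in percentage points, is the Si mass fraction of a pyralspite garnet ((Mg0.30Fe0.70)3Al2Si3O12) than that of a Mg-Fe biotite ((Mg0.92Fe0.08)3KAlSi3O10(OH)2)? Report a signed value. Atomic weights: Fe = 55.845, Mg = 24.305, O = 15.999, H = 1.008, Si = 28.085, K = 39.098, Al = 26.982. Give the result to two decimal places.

First mineral: 84.255 g Si in 469.356 g formula = 17.95 wt% Si.
Second mineral: 84.255 g Si in 424.824 g formula = 19.83 wt% Si.
17.95% − 19.83% gives a difference of -1.88 percentage points.

-1.88 percentage points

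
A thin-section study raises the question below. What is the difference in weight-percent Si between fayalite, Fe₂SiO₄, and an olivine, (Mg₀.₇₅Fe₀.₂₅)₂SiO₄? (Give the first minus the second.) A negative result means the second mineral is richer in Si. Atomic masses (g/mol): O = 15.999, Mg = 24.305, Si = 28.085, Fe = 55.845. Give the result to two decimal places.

-4.17 percentage points

First mineral: 28.085 g Si in 203.771 g formula = 13.78 wt% Si.
Second mineral: 28.085 g Si in 156.461 g formula = 17.95 wt% Si.
13.78% − 17.95% gives a difference of -4.17 percentage points.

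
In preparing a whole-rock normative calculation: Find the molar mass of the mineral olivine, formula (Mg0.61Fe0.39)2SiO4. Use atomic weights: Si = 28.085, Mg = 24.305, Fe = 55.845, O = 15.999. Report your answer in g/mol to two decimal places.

165.29 g/mol

Mg: 1.22 × 24.305 = 29.6521
Fe: 0.78 × 55.845 = 43.5591
Si: 1 × 28.085 = 28.0850
O: 4 × 15.999 = 63.9960
Summing the contributions gives the formula mass.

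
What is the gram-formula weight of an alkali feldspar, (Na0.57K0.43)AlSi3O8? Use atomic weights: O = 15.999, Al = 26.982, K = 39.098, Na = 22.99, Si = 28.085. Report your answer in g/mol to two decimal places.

The formula mass is the sum 0.57*22.99 + 0.43*39.098 + 1*26.982 + 3*28.085 + 8*15.999.

269.15 g/mol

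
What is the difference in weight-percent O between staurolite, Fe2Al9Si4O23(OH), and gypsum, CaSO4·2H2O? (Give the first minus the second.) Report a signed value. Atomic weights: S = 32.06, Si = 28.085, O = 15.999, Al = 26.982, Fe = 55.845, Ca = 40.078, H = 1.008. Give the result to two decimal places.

-10.68 percentage points

O in Fe2Al9Si4O23(OH): molar mass 851.852 g/mol; 24×15.999 = 383.976 g → 45.08 wt%.
O in CaSO4·2H2O: molar mass 172.164 g/mol; 6×15.999 = 95.994 g → 55.76 wt%.
Difference = 45.08 − 55.76 = -10.68 percentage points.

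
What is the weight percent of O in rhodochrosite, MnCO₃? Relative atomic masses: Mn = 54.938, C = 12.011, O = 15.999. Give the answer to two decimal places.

M(MnCO₃) = 114.946 g/mol.
O contributes 3 × 15.999 = 47.997 g per mole.
47.997/114.946 = 0.4176 → 41.76%.

41.76 weight percent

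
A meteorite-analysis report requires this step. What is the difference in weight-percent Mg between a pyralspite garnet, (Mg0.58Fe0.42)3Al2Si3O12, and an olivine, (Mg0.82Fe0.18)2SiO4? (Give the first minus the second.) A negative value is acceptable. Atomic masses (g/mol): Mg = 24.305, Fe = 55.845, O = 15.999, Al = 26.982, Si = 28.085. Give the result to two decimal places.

First mineral: 42.291 g Mg in 442.862 g formula = 9.55 wt% Mg.
Second mineral: 39.860 g Mg in 152.045 g formula = 26.22 wt% Mg.
9.55% − 26.22% gives a difference of -16.67 percentage points.

-16.67 percentage points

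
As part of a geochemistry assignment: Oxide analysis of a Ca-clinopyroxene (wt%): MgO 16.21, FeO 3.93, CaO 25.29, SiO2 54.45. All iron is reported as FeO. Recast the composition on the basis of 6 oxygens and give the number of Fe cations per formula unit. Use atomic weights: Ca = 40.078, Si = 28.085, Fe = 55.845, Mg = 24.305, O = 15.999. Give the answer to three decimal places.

0.121 Fe apfu

MgO (M=40.304): mol = 0.40219; Mg = 0.40219, O = 0.40219.
FeO (M=71.844): mol = 0.05470; Fe = 0.05470, O = 0.05470.
CaO (M=56.077): mol = 0.45099; Ca = 0.45099, O = 0.45099.
SiO2 (M=60.083): mol = 0.90625; Si = 0.90625, O = 1.81250.
ΣO = 2.72038; factor = 6/ΣO = 2.20557.
Fe apfu = 0.05470 × 2.20557 = 0.121.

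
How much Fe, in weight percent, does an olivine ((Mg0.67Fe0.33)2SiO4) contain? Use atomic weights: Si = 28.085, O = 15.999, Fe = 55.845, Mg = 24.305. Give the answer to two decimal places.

22.82 weight percent

M((Mg0.67Fe0.33)2SiO4) = 161.507 g/mol.
Fe contributes 0.66 × 55.845 = 36.858 g per mole.
36.858/161.507 = 0.2282 → 22.82%.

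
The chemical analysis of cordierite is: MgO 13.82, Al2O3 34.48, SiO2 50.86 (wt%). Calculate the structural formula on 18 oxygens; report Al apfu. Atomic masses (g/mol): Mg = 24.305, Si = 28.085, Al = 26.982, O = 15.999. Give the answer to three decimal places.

MgO: 13.82/40.304 = 0.34289 mol → 0.34289 mol Mg, 0.34289 mol O.
Al2O3: 34.48/101.961 = 0.33817 mol → 0.67634 mol Al, 1.01451 mol O.
SiO2: 50.86/60.083 = 0.84650 mol → 0.84650 mol Si, 1.69300 mol O.
Total oxygen = 3.05040 mol. Normalization factor = 18/3.05040 = 5.90087.
Al per 18 O = 0.67634 × 5.90087 = 3.991.

3.991 Al apfu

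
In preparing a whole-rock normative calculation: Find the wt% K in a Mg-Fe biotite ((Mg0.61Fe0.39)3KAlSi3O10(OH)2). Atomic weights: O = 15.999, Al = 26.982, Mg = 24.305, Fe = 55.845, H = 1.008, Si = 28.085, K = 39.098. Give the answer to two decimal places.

8.61 weight percent

Molar mass of (Mg0.61Fe0.39)3KAlSi3O10(OH)2: 1.83×24.305 + 1.17×55.845 + 1×39.098 + 1×26.982 + 3×28.085 + 12×15.999 + 2×1.008 = 454.156 g/mol.
Mass of K per formula unit: 1 × 39.098 = 39.098 g.
Weight fraction K = 39.098 / 454.156 = 0.0861.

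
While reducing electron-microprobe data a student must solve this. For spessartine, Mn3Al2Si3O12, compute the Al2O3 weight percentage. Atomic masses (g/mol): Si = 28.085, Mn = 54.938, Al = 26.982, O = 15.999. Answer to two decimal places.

20.60 wt%

Molar mass of Mn3Al2Si3O12 = 3·54.938 + 2·26.982 + 3·28.085 + 12·15.999 = 495.021 g/mol.
Each formula unit contains 2 Al, equivalent to 2/2 = 1.0000 mol Al2O3.
M(Al2O3) = 2×26.982 + 3×15.999 = 101.961 g/mol.
Mass of Al2O3 per formula unit = 1.0000 × 101.961 = 101.961 g.
Al2O3 wt% = 101.961 / 495.021 × 100 = 20.60%.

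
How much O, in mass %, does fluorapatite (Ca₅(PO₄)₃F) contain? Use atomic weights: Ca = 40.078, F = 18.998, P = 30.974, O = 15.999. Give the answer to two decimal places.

38.07 mass %

M(Ca₅(PO₄)₃F) = 504.298 g/mol.
O contributes 12 × 15.999 = 191.988 g per mole.
191.988/504.298 = 0.3807 → 38.07%.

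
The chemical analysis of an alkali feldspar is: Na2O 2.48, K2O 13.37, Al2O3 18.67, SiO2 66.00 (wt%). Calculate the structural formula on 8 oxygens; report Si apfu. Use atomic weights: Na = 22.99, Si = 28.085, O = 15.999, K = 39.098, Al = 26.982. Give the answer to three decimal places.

Na2O (M=61.979): mol = 0.04001; Na = 0.08002, O = 0.04001.
K2O (M=94.195): mol = 0.14194; K = 0.28388, O = 0.14194.
Al2O3 (M=101.961): mol = 0.18311; Al = 0.36622, O = 0.54933.
SiO2 (M=60.083): mol = 1.09848; Si = 1.09848, O = 2.19696.
ΣO = 2.92824; factor = 8/ΣO = 2.73202.
Si apfu = 1.09848 × 2.73202 = 3.001.

3.001 Si apfu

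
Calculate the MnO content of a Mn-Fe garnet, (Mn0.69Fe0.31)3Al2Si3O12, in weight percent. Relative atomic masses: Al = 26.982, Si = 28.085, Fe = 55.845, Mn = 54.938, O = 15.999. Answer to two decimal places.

Formula mass = 495.865 g/mol.
2.07 Mn → 2.0700 mol MnO per formula unit; M(MnO) = 70.937, so MnO mass = 146.840 g.
146.840/495.865 × 100 = 29.61 wt%.

29.61 wt%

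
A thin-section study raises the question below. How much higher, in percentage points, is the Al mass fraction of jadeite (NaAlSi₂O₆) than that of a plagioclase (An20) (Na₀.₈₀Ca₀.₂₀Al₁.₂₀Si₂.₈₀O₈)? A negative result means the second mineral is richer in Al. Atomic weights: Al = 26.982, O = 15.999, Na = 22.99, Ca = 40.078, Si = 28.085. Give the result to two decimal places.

1.15 percentage points

First mineral: 26.982 g Al in 202.136 g formula = 13.35 wt% Al.
Second mineral: 32.378 g Al in 265.416 g formula = 12.20 wt% Al.
13.35% − 12.20% gives a difference of 1.15 percentage points.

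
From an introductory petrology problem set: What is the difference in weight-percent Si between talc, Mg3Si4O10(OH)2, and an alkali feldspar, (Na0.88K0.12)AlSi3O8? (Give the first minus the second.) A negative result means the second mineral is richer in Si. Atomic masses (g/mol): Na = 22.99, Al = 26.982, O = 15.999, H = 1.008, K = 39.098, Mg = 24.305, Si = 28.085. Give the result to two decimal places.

First mineral: 112.340 g Si in 379.259 g formula = 29.62 wt% Si.
Second mineral: 84.255 g Si in 264.152 g formula = 31.90 wt% Si.
29.62% − 31.90% gives a difference of -2.28 percentage points.

-2.28 percentage points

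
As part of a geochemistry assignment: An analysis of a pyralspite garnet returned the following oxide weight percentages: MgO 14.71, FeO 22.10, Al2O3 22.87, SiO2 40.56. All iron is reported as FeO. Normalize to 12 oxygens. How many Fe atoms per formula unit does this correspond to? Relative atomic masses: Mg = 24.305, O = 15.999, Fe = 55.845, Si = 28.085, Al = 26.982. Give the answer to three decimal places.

1.369 Fe apfu

14.71 wt% MgO ÷ 40.304 g/mol = 0.36498 mol, giving 0.36498 Mg and 0.36498 O.
22.10 wt% FeO ÷ 71.844 g/mol = 0.30761 mol, giving 0.30761 Fe and 0.30761 O.
22.87 wt% Al2O3 ÷ 101.961 g/mol = 0.22430 mol, giving 0.44860 Al and 0.67290 O.
40.56 wt% SiO2 ÷ 60.083 g/mol = 0.67507 mol, giving 0.67507 Si and 1.35014 O.
Oxygen sums to 2.69563; scaling by 12/2.69563 = 4.45165 puts the formula on 12 O.
Fe: 0.30761 × 4.45165 = 1.369 atoms per formula unit.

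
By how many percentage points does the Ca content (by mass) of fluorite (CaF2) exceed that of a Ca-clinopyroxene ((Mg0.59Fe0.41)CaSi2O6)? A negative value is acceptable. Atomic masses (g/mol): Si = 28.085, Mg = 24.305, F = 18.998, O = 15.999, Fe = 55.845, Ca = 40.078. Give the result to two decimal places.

33.87 percentage points

First mineral: 40.078 g Ca in 78.074 g formula = 51.33 wt% Ca.
Second mineral: 40.078 g Ca in 229.478 g formula = 17.46 wt% Ca.
51.33% − 17.46% gives a difference of 33.87 percentage points.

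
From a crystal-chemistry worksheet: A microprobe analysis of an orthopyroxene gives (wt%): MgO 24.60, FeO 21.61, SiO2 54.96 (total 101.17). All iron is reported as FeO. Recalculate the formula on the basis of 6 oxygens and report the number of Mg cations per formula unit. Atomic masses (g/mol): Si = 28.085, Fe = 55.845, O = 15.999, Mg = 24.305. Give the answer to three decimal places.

MgO (M=40.304): mol = 0.61036; Mg = 0.61036, O = 0.61036.
FeO (M=71.844): mol = 0.30079; Fe = 0.30079, O = 0.30079.
SiO2 (M=60.083): mol = 0.91473; Si = 0.91473, O = 1.82946.
ΣO = 2.74061; factor = 6/ΣO = 2.18929.
Mg apfu = 0.61036 × 2.18929 = 1.336.

1.336 Mg apfu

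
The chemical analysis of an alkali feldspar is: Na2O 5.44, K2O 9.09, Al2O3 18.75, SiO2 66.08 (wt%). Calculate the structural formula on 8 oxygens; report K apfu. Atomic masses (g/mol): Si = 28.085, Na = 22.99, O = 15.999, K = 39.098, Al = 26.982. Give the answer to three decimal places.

0.526 K apfu

Na2O (M=61.979): mol = 0.08777; Na = 0.17554, O = 0.08777.
K2O (M=94.195): mol = 0.09650; K = 0.19300, O = 0.09650.
Al2O3 (M=101.961): mol = 0.18389; Al = 0.36778, O = 0.55167.
SiO2 (M=60.083): mol = 1.09981; Si = 1.09981, O = 2.19962.
ΣO = 2.93556; factor = 8/ΣO = 2.72520.
K apfu = 0.19300 × 2.72520 = 0.526.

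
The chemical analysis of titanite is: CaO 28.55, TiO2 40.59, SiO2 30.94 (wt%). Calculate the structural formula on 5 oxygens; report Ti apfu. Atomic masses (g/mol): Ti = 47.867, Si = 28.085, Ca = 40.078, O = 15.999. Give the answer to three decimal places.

CaO: 28.55/56.077 = 0.50912 mol → 0.50912 mol Ca, 0.50912 mol O.
TiO2: 40.59/79.865 = 0.50823 mol → 0.50823 mol Ti, 1.01646 mol O.
SiO2: 30.94/60.083 = 0.51495 mol → 0.51495 mol Si, 1.02990 mol O.
Total oxygen = 2.55548 mol. Normalization factor = 5/2.55548 = 1.95658.
Ti per 5 O = 0.50823 × 1.95658 = 0.994.

0.994 Ti apfu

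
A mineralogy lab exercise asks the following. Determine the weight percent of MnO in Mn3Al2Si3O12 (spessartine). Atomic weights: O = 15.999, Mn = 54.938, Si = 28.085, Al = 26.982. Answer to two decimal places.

42.99 wt%

Formula mass = 495.021 g/mol.
3 Mn → 3.0000 mol MnO per formula unit; M(MnO) = 70.937, so MnO mass = 212.811 g.
212.811/495.021 × 100 = 42.99 wt%.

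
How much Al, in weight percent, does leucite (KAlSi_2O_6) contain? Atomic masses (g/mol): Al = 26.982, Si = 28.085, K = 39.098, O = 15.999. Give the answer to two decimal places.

Formula mass = 1×39.098 + 1×26.982 + 2×28.085 + 6×15.999 = 218.244 g/mol, of which 26.982 g is Al.
So Al makes up 26.982/218.244 = 0.1236 of the mass, i.e. 12.36%.

12.36 weight percent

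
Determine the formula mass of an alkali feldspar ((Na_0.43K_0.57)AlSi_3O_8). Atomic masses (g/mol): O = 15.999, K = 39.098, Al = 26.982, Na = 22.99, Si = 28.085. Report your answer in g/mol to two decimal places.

M = 0.43(22.99) + 0.57(39.098) + 1(26.982) + 3(28.085) + 8(15.999)

271.40 g/mol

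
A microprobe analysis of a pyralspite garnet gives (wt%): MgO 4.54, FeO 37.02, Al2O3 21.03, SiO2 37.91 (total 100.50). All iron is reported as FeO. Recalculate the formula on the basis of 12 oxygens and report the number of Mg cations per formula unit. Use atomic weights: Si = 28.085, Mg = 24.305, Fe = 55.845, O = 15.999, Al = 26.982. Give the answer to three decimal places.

0.539 Mg apfu

4.54 wt% MgO ÷ 40.304 g/mol = 0.11264 mol, giving 0.11264 Mg and 0.11264 O.
37.02 wt% FeO ÷ 71.844 g/mol = 0.51528 mol, giving 0.51528 Fe and 0.51528 O.
21.03 wt% Al2O3 ÷ 101.961 g/mol = 0.20626 mol, giving 0.41252 Al and 0.61878 O.
37.91 wt% SiO2 ÷ 60.083 g/mol = 0.63096 mol, giving 0.63096 Si and 1.26192 O.
Oxygen sums to 2.50862; scaling by 12/2.50862 = 4.78351 puts the formula on 12 O.
Mg: 0.11264 × 4.78351 = 0.539 atoms per formula unit.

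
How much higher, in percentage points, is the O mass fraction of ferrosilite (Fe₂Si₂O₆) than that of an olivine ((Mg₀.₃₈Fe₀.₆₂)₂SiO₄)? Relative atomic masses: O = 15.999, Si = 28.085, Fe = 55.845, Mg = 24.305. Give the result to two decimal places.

0.79 percentage points

M(Fe₂Si₂O₆) = 263.854 g/mol, so wt% O = 95.994/263.854 × 100 = 36.38%.
M((Mg₀.₃₈Fe₀.₆₂)₂SiO₄) = 179.801 g/mol, so wt% O = 63.996/179.801 × 100 = 35.59%.
36.38 − 35.59 = 0.79 pp.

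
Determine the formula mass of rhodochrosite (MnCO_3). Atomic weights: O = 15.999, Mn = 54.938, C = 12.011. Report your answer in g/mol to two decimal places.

114.95 g/mol

M = 1(54.938) + 1(12.011) + 3(15.999)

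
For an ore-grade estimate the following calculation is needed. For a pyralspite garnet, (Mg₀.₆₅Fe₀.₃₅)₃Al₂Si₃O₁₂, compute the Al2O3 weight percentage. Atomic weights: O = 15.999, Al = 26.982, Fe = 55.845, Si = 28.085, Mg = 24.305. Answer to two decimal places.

M((Mg₀.₆₅Fe₀.₃₅)₃Al₂Si₃O₁₂) = 436.239 g/mol; M(Al2O3) = 101.961 g/mol.
Moles Al2O3 per formula unit = 2 Al ÷ 2 = 1.0000.
Al2O3 fraction = (1.0000 × 101.961) / 436.239 = 101.961/436.239 = 0.2337.

23.37 wt%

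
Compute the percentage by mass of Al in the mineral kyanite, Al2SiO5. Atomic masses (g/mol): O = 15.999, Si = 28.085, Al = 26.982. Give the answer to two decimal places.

33.30 weight percent

Formula mass = 2×26.982 + 1×28.085 + 5×15.999 = 162.044 g/mol, of which 53.964 g is Al.
So Al makes up 53.964/162.044 = 0.3330 of the mass, i.e. 33.30%.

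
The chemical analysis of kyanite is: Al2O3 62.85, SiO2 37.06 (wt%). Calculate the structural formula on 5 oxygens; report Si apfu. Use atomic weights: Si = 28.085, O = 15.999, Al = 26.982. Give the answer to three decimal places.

1.000 Si apfu

Al2O3 (M=101.961): mol = 0.61641; Al = 1.23282, O = 1.84923.
SiO2 (M=60.083): mol = 0.61681; Si = 0.61681, O = 1.23362.
ΣO = 3.08285; factor = 5/ΣO = 1.62188.
Si apfu = 0.61681 × 1.62188 = 1.000.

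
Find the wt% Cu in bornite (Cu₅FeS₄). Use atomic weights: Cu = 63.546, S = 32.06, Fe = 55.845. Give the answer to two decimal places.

Molar mass of Cu₅FeS₄: 5*63.546 + 1*55.845 + 4*32.06 = 501.815 g/mol.
Mass of Cu per formula unit: 5 × 63.546 = 317.730 g.
Weight fraction Cu = 317.730 / 501.815 = 0.6332.

63.32 wt%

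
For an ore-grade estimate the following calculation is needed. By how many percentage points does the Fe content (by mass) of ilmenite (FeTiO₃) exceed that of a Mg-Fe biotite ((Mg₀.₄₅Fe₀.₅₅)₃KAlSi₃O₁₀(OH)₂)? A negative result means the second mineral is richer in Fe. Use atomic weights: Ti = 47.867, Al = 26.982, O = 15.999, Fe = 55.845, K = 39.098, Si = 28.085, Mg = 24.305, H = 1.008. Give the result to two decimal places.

Fe in FeTiO₃: molar mass 151.709 g/mol; 1×55.845 = 55.845 g → 36.81 wt%.
Fe in (Mg₀.₄₅Fe₀.₅₅)₃KAlSi₃O₁₀(OH)₂: molar mass 469.295 g/mol; 1.65×55.845 = 92.144 g → 19.63 wt%.
Difference = 36.81 − 19.63 = 17.18 percentage points.

17.18 percentage points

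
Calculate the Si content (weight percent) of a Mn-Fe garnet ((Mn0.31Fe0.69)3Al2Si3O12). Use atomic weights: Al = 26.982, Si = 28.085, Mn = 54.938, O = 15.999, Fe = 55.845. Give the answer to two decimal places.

Molar mass of (Mn0.31Fe0.69)3Al2Si3O12: 0.93·54.938 + 2.07·55.845 + 2·26.982 + 3·28.085 + 12·15.999 = 496.898 g/mol.
Mass of Si per formula unit: 3 × 28.085 = 84.255 g.
Weight fraction Si = 84.255 / 496.898 = 0.1696.

16.96 weight percent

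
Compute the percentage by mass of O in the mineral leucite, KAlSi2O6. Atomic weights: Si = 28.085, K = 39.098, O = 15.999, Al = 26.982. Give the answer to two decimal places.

43.98 wt%

Molar mass of KAlSi2O6: 1·39.098 + 1·26.982 + 2·28.085 + 6·15.999 = 218.244 g/mol.
Mass of O per formula unit: 6 × 15.999 = 95.994 g.
Weight fraction O = 95.994 / 218.244 = 0.4398.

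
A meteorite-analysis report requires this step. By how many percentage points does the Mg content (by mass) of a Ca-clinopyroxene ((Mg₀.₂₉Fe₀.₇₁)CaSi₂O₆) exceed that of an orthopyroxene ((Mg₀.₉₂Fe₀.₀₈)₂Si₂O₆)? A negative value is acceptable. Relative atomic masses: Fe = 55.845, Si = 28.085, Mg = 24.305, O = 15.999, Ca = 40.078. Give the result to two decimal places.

Mg in (Mg₀.₂₉Fe₀.₇₁)CaSi₂O₆: molar mass 238.940 g/mol; 0.29×24.305 = 7.048 g → 2.95 wt%.
Mg in (Mg₀.₉₂Fe₀.₀₈)₂Si₂O₆: molar mass 205.820 g/mol; 1.84×24.305 = 44.721 g → 21.73 wt%.
Difference = 2.95 − 21.73 = -18.78 percentage points.

-18.78 percentage points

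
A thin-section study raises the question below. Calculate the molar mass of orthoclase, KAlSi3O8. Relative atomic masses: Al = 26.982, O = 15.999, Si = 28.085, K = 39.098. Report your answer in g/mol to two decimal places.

M = 1*39.098 + 1*26.982 + 3*28.085 + 8*15.999

278.33 g/mol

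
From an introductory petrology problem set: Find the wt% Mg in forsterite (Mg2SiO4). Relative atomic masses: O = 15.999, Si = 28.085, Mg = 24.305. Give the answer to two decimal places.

Formula mass = 2·24.305 + 1·28.085 + 4·15.999 = 140.691 g/mol, of which 48.610 g is Mg.
So Mg makes up 48.610/140.691 = 0.3455 of the mass, i.e. 34.55%.

34.55 mass %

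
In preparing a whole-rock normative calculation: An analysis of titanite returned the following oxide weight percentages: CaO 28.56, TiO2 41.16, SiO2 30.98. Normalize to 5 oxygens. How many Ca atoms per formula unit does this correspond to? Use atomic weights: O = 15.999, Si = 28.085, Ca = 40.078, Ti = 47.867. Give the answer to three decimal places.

0.990 Ca apfu

CaO (M=56.077): mol = 0.50930; Ca = 0.50930, O = 0.50930.
TiO2 (M=79.865): mol = 0.51537; Ti = 0.51537, O = 1.03074.
SiO2 (M=60.083): mol = 0.51562; Si = 0.51562, O = 1.03124.
ΣO = 2.57128; factor = 5/ΣO = 1.94456.
Ca apfu = 0.50930 × 1.94456 = 0.990.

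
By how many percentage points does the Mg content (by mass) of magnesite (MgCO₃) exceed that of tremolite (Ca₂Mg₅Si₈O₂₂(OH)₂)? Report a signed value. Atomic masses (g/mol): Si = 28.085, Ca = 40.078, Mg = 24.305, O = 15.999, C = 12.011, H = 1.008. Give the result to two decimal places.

13.87 percentage points

First mineral: 24.305 g Mg in 84.313 g formula = 28.83 wt% Mg.
Second mineral: 121.525 g Mg in 812.353 g formula = 14.96 wt% Mg.
28.83% − 14.96% gives a difference of 13.87 percentage points.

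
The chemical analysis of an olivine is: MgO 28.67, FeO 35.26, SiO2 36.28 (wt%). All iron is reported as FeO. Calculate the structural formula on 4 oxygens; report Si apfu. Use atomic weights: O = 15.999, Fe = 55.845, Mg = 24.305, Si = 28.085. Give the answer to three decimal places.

1.002 Si apfu

MgO (M=40.304): mol = 0.71134; Mg = 0.71134, O = 0.71134.
FeO (M=71.844): mol = 0.49079; Fe = 0.49079, O = 0.49079.
SiO2 (M=60.083): mol = 0.60383; Si = 0.60383, O = 1.20766.
ΣO = 2.40979; factor = 4/ΣO = 1.65990.
Si apfu = 0.60383 × 1.65990 = 1.002.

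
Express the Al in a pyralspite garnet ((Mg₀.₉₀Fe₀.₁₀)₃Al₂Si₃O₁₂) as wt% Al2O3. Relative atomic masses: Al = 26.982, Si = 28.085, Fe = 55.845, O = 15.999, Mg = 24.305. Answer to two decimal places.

M((Mg₀.₉₀Fe₀.₁₀)₃Al₂Si₃O₁₂) = 412.584 g/mol; M(Al2O3) = 101.961 g/mol.
Moles Al2O3 per formula unit = 2 Al ÷ 2 = 1.0000.
Al2O3 fraction = (1.0000 × 101.961) / 412.584 = 101.961/412.584 = 0.2471.

24.71 wt%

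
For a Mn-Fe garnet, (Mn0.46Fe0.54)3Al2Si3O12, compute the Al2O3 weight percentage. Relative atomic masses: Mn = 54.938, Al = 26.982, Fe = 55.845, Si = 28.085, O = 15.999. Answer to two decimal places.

Molar mass of (Mn0.46Fe0.54)3Al2Si3O12 = 1.38*54.938 + 1.62*55.845 + 2*26.982 + 3*28.085 + 12*15.999 = 496.490 g/mol.
Each formula unit contains 2 Al, equivalent to 2/2 = 1.0000 mol Al2O3.
M(Al2O3) = 2×26.982 + 3×15.999 = 101.961 g/mol.
Mass of Al2O3 per formula unit = 1.0000 × 101.961 = 101.961 g.
Al2O3 wt% = 101.961 / 496.490 × 100 = 20.54%.

20.54 wt%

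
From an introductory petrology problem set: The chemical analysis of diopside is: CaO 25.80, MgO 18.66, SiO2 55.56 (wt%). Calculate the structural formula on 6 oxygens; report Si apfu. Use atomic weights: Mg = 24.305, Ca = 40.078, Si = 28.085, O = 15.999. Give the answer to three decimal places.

2.001 Si apfu

CaO: 25.80/56.077 = 0.46008 mol → 0.46008 mol Ca, 0.46008 mol O.
MgO: 18.66/40.304 = 0.46298 mol → 0.46298 mol Mg, 0.46298 mol O.
SiO2: 55.56/60.083 = 0.92472 mol → 0.92472 mol Si, 1.84944 mol O.
Total oxygen = 2.77250 mol. Normalization factor = 6/2.77250 = 2.16411.
Si per 6 O = 0.92472 × 2.16411 = 2.001.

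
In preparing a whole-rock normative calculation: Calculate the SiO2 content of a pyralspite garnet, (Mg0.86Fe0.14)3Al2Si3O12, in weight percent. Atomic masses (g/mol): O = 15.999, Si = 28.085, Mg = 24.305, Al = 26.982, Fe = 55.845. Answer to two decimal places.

43.29 wt%

Formula mass = 416.369 g/mol.
3 Si → 3.0000 mol SiO2 per formula unit; M(SiO2) = 60.083, so SiO2 mass = 180.249 g.
180.249/416.369 × 100 = 43.29 wt%.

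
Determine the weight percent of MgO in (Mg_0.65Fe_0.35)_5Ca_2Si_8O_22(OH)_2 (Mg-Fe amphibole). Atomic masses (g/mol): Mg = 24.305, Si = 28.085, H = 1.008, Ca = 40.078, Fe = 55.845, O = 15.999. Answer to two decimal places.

15.10 wt%

M((Mg_0.65Fe_0.35)_5Ca_2Si_8O_22(OH)_2) = 867.548 g/mol; M(MgO) = 40.304 g/mol.
Moles MgO per formula unit = 3.25 Mg ÷ 1 = 3.2500.
MgO fraction = (3.2500 × 40.304) / 867.548 = 130.988/867.548 = 0.1510.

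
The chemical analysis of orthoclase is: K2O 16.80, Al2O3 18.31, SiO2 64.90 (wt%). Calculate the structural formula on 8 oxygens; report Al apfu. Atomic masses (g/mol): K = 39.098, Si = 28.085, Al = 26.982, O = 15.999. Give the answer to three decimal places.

K2O: 16.80/94.195 = 0.17835 mol → 0.35670 mol K, 0.17835 mol O.
Al2O3: 18.31/101.961 = 0.17958 mol → 0.35916 mol Al, 0.53874 mol O.
SiO2: 64.90/60.083 = 1.08017 mol → 1.08017 mol Si, 2.16034 mol O.
Total oxygen = 2.87743 mol. Normalization factor = 8/2.87743 = 2.78026.
Al per 8 O = 0.35916 × 2.78026 = 0.999.

0.999 Al apfu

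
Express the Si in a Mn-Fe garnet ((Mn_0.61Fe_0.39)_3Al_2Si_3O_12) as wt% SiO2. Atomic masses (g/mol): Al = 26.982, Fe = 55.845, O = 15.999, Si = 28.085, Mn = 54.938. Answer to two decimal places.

M((Mn_0.61Fe_0.39)_3Al_2Si_3O_12) = 496.082 g/mol; M(SiO2) = 60.083 g/mol.
Moles SiO2 per formula unit = 3 Si ÷ 1 = 3.0000.
SiO2 fraction = (3.0000 × 60.083) / 496.082 = 180.249/496.082 = 0.3633.

36.33 wt%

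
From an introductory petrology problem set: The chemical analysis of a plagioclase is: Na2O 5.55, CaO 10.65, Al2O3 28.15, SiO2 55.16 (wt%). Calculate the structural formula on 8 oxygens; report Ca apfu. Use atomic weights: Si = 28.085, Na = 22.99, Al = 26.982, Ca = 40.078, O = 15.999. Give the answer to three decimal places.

Na2O: 5.55/61.979 = 0.08955 mol → 0.17910 mol Na, 0.08955 mol O.
CaO: 10.65/56.077 = 0.18992 mol → 0.18992 mol Ca, 0.18992 mol O.
Al2O3: 28.15/101.961 = 0.27609 mol → 0.55218 mol Al, 0.82827 mol O.
SiO2: 55.16/60.083 = 0.91806 mol → 0.91806 mol Si, 1.83612 mol O.
Total oxygen = 2.94386 mol. Normalization factor = 8/2.94386 = 2.71752.
Ca per 8 O = 0.18992 × 2.71752 = 0.516.

0.516 Ca apfu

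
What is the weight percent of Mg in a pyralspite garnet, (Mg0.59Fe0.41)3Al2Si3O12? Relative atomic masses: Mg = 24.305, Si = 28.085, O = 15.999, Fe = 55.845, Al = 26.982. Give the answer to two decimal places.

9.73 wt%

Formula mass = 1.77*24.305 + 1.23*55.845 + 2*26.982 + 3*28.085 + 12*15.999 = 441.916 g/mol, of which 43.020 g is Mg.
So Mg makes up 43.020/441.916 = 0.0973 of the mass, i.e. 9.73%.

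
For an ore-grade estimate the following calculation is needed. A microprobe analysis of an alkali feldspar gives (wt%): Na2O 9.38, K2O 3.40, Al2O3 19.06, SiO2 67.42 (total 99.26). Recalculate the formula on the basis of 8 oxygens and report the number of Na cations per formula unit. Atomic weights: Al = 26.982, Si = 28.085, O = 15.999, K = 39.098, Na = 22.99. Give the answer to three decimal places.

Na2O (M=61.979): mol = 0.15134; Na = 0.30268, O = 0.15134.
K2O (M=94.195): mol = 0.03610; K = 0.07220, O = 0.03610.
Al2O3 (M=101.961): mol = 0.18693; Al = 0.37386, O = 0.56079.
SiO2 (M=60.083): mol = 1.12211; Si = 1.12211, O = 2.24422.
ΣO = 2.99245; factor = 8/ΣO = 2.67339.
Na apfu = 0.30268 × 2.67339 = 0.809.

0.809 Na apfu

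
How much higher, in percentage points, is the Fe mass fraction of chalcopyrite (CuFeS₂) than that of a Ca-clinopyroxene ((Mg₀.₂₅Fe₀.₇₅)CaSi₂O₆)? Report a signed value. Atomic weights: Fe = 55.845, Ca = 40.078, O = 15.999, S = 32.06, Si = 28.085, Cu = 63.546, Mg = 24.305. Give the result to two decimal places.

M(CuFeS₂) = 183.511 g/mol, so wt% Fe = 55.845/183.511 × 100 = 30.43%.
M((Mg₀.₂₅Fe₀.₇₅)CaSi₂O₆) = 240.202 g/mol, so wt% Fe = 41.884/240.202 × 100 = 17.44%.
30.43 − 17.44 = 12.99 pp.

12.99 percentage points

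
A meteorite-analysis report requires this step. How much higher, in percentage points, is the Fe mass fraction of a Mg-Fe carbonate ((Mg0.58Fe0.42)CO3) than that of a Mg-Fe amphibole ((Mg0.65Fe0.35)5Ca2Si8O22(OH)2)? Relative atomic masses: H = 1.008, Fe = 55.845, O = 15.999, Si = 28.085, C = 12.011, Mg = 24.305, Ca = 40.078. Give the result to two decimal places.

Fe in (Mg0.58Fe0.42)CO3: molar mass 97.560 g/mol; 0.42×55.845 = 23.455 g → 24.04 wt%.
Fe in (Mg0.65Fe0.35)5Ca2Si8O22(OH)2: molar mass 867.548 g/mol; 1.75×55.845 = 97.729 g → 11.26 wt%.
Difference = 24.04 − 11.26 = 12.78 percentage points.

12.78 percentage points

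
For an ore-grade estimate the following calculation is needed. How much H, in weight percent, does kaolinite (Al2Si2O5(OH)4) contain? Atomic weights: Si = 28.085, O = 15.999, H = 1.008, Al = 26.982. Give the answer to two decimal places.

M(Al2Si2O5(OH)4) = 258.157 g/mol.
H contributes 4 × 1.008 = 4.032 g per mole.
4.032/258.157 = 0.0156 → 1.56%.

1.56 weight percent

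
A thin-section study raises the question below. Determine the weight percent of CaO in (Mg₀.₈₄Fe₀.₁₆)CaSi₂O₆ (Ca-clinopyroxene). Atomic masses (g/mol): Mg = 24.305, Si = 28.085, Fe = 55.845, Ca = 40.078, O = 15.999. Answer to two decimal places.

M((Mg₀.₈₄Fe₀.₁₆)CaSi₂O₆) = 221.593 g/mol; M(CaO) = 56.077 g/mol.
Moles CaO per formula unit = 1 Ca ÷ 1 = 1.0000.
CaO fraction = (1.0000 × 56.077) / 221.593 = 56.077/221.593 = 0.2531.

25.31 wt%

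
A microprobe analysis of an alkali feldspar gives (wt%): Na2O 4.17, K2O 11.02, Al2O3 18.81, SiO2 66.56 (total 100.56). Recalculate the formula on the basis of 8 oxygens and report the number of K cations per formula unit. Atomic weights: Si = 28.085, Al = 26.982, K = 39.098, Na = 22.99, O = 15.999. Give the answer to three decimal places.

0.634 K apfu

4.17 wt% Na2O ÷ 61.979 g/mol = 0.06728 mol, giving 0.13456 Na and 0.06728 O.
11.02 wt% K2O ÷ 94.195 g/mol = 0.11699 mol, giving 0.23398 K and 0.11699 O.
18.81 wt% Al2O3 ÷ 101.961 g/mol = 0.18448 mol, giving 0.36896 Al and 0.55344 O.
66.56 wt% SiO2 ÷ 60.083 g/mol = 1.10780 mol, giving 1.10780 Si and 2.21560 O.
Oxygen sums to 2.95331; scaling by 8/2.95331 = 2.70883 puts the formula on 8 O.
K: 0.23398 × 2.70883 = 0.634 atoms per formula unit.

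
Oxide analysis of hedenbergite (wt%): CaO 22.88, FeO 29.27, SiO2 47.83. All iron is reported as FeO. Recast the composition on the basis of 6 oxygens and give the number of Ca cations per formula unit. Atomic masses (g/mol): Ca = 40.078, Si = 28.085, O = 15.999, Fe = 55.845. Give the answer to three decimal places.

1.017 Ca apfu

CaO: 22.88/56.077 = 0.40801 mol → 0.40801 mol Ca, 0.40801 mol O.
FeO: 29.27/71.844 = 0.40741 mol → 0.40741 mol Fe, 0.40741 mol O.
SiO2: 47.83/60.083 = 0.79607 mol → 0.79607 mol Si, 1.59214 mol O.
Total oxygen = 2.40756 mol. Normalization factor = 6/2.40756 = 2.49215.
Ca per 6 O = 0.40801 × 2.49215 = 1.017.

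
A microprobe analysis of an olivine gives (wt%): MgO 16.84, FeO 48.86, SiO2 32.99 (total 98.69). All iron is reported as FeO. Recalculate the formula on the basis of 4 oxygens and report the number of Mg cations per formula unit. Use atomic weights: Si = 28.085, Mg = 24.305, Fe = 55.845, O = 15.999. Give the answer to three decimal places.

0.761 Mg apfu

MgO: 16.84/40.304 = 0.41782 mol → 0.41782 mol Mg, 0.41782 mol O.
FeO: 48.86/71.844 = 0.68008 mol → 0.68008 mol Fe, 0.68008 mol O.
SiO2: 32.99/60.083 = 0.54907 mol → 0.54907 mol Si, 1.09814 mol O.
Total oxygen = 2.19604 mol. Normalization factor = 4/2.19604 = 1.82146.
Mg per 4 O = 0.41782 × 1.82146 = 0.761.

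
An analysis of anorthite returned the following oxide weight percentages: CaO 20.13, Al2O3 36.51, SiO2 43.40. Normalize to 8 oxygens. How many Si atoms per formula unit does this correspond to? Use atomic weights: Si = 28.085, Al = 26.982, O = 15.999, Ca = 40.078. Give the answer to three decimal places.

2.008 Si apfu

20.13 wt% CaO ÷ 56.077 g/mol = 0.35897 mol, giving 0.35897 Ca and 0.35897 O.
36.51 wt% Al2O3 ÷ 101.961 g/mol = 0.35808 mol, giving 0.71616 Al and 1.07424 O.
43.40 wt% SiO2 ÷ 60.083 g/mol = 0.72233 mol, giving 0.72233 Si and 1.44466 O.
Oxygen sums to 2.87787; scaling by 8/2.87787 = 2.77983 puts the formula on 8 O.
Si: 0.72233 × 2.77983 = 2.008 atoms per formula unit.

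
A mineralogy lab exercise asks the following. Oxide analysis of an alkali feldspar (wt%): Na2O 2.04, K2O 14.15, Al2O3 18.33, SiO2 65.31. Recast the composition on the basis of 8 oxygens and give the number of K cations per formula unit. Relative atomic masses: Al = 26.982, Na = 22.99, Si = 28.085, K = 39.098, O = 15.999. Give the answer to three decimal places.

Na2O: 2.04/61.979 = 0.03291 mol → 0.06582 mol Na, 0.03291 mol O.
K2O: 14.15/94.195 = 0.15022 mol → 0.30044 mol K, 0.15022 mol O.
Al2O3: 18.33/101.961 = 0.17977 mol → 0.35954 mol Al, 0.53931 mol O.
SiO2: 65.31/60.083 = 1.08700 mol → 1.08700 mol Si, 2.17400 mol O.
Total oxygen = 2.89644 mol. Normalization factor = 8/2.89644 = 2.76201.
K per 8 O = 0.30044 × 2.76201 = 0.830.

0.830 K apfu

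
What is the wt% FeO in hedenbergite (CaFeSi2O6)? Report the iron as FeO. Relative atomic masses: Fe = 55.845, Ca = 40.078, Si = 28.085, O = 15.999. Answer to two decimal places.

28.96 wt%

Molar mass of CaFeSi2O6 = 1*40.078 + 1*55.845 + 2*28.085 + 6*15.999 = 248.087 g/mol.
Each formula unit contains 1 Fe, equivalent to 1/1 = 1.0000 mol FeO.
M(FeO) = 1×55.845 + 1×15.999 = 71.844 g/mol.
Mass of FeO per formula unit = 1.0000 × 71.844 = 71.844 g.
FeO wt% = 71.844 / 248.087 × 100 = 28.96%.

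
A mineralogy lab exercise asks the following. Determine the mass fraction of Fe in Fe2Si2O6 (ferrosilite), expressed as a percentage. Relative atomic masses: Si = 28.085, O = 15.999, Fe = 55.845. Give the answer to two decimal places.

42.33 weight percent

M(Fe2Si2O6) = 263.854 g/mol.
Fe contributes 2 × 55.845 = 111.690 g per mole.
111.690/263.854 = 0.4233 → 42.33%.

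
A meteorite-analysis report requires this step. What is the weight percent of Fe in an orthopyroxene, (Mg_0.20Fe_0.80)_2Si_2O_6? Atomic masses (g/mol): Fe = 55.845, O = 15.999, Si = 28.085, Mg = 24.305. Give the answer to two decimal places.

35.56 mass %

M((Mg_0.20Fe_0.80)_2Si_2O_6) = 251.238 g/mol.
Fe contributes 1.60 × 55.845 = 89.352 g per mole.
89.352/251.238 = 0.3556 → 35.56%.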